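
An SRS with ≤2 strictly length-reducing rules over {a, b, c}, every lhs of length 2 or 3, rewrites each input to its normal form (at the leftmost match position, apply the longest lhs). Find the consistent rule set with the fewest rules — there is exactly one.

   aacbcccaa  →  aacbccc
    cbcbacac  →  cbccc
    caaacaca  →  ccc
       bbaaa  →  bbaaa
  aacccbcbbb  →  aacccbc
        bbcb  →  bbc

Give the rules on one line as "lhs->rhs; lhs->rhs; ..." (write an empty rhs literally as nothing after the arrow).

bcb->bc; ca->c

  | aacbcccaa => aacbccca => aacbccc
  | cbcbacac => cbcacac => cbccac => cbccc
  | caaacaca => caacaca => cacaca => ccaca => ccca => ccc
  | bbaaa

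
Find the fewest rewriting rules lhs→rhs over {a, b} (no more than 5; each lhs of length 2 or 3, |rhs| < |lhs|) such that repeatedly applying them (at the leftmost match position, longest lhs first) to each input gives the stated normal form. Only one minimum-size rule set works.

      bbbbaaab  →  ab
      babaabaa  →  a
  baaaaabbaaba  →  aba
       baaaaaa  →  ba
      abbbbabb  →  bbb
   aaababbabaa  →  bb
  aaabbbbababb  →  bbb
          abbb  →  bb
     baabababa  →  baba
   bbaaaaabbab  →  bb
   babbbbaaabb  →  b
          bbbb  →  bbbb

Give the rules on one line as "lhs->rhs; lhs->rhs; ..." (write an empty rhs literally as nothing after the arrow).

  | bbbbaaab => bbaab => ab
  | babaabaa => babbaa => bbaa => a
  | baaaaabbaaba => bbaaabbaaba => aabbaaba => bbaaba => aba
  | baaaaaa => bbaaaa => aaa => ba

aa->b; aab->b; abb->b; bba->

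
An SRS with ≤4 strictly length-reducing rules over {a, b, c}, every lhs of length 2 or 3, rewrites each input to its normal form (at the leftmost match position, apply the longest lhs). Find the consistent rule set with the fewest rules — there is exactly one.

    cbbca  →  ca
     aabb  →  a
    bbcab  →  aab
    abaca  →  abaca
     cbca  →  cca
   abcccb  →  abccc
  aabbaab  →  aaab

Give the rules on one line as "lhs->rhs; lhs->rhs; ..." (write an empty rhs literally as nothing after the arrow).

abb->; bbc->a; cb->c; cbb->

  | cbbca => ca
  | aabb => a
  | bbcab => aab
  | abaca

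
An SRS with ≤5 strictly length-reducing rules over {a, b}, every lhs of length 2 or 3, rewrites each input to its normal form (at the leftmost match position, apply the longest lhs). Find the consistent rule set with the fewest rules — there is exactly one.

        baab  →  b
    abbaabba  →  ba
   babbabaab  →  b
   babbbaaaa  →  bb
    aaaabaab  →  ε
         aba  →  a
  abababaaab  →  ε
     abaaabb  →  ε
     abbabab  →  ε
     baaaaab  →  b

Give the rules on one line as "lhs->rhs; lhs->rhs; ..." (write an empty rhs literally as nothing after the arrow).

aa->; aab->; ab->; abb->

  | baab => b
  | abbaabba => aabba => ba
  | babbabaab => babaab => baab => b
  | babbbaaaa => bbaaaa => bbaa => bb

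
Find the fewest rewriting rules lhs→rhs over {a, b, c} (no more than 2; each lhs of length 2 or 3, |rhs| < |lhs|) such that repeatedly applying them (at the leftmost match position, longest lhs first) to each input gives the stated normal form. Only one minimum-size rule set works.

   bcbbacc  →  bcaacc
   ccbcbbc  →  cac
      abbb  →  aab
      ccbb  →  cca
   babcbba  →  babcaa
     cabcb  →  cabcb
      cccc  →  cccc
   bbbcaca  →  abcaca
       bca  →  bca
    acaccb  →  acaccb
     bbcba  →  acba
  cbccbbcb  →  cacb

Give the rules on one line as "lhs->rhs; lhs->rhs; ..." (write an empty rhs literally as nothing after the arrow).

bb->a; cbc->

  | bcbbacc => bcaacc
  | ccbcbbc => cbbc => cac
  | abbb => aab
  | ccbb => cca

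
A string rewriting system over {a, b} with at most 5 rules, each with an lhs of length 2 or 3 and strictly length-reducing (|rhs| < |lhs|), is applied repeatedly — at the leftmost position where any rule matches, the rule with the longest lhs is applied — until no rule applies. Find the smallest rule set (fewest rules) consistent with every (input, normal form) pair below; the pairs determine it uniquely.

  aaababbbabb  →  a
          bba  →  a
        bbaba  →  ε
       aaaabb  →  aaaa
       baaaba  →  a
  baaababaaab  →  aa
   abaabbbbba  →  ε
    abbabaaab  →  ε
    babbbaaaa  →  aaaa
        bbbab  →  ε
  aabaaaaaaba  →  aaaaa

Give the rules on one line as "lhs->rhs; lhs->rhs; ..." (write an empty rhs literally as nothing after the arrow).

  | aaababbbabb => aabbbabb => aabbabb => aababb => abb => ab => a
  | bba => a
  | bbaba => aba => ε
  | aaaabb => aaaab => aaaa

ab->a; aba->; ba->b; bb->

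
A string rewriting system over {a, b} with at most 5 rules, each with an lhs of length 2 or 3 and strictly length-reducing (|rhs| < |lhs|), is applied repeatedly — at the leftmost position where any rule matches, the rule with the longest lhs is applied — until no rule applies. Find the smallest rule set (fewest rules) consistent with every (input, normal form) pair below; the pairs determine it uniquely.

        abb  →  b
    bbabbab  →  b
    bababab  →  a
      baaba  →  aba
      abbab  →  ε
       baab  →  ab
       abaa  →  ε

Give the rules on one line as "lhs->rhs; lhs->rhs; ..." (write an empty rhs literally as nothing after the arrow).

aa->; abb->b; baa->a; bab->

  | abb => b
  | bbabbab => bbab => b
  | bababab => abab => a
  | baaba => aba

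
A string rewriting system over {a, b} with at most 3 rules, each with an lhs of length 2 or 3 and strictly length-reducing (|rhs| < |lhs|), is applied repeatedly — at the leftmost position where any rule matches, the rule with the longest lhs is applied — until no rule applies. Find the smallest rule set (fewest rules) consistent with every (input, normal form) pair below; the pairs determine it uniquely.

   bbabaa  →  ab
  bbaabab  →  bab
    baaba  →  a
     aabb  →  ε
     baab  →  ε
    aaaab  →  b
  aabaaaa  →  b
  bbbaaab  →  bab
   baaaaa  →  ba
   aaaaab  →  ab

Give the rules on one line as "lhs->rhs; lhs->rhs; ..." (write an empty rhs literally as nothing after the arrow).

  | bbabaa => abaa => ab
  | bbaabab => aabab => bab
  | baaba => bba => a
  | aabb => bb => ε

aa->; bb->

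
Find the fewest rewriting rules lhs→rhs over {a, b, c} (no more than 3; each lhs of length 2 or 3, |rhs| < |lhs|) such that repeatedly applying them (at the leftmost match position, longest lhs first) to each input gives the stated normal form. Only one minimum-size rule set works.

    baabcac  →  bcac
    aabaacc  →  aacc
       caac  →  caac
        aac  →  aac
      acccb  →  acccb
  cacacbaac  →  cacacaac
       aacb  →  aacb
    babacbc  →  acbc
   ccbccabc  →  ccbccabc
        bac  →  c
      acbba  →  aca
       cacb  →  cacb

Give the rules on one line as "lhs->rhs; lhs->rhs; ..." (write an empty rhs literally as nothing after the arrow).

  | baabcac => aabcac => bcac
  | aabaacc => baacc => aacc
  | caac
  | aac

aab->b; ba->a; bac->c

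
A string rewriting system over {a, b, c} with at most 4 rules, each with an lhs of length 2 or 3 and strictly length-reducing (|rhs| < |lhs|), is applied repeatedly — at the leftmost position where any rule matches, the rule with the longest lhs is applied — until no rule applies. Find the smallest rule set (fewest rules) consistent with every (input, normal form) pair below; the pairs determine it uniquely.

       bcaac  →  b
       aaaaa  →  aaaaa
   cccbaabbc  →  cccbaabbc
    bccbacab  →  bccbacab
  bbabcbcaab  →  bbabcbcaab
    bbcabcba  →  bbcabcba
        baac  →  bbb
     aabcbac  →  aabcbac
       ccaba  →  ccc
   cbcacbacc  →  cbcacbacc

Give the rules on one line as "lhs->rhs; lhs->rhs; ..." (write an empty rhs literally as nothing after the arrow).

aac->bb; aba->c; cbb->

  | bcaac => bcbb => b
  | aaaaa
  | cccbaabbc
  | bccbacab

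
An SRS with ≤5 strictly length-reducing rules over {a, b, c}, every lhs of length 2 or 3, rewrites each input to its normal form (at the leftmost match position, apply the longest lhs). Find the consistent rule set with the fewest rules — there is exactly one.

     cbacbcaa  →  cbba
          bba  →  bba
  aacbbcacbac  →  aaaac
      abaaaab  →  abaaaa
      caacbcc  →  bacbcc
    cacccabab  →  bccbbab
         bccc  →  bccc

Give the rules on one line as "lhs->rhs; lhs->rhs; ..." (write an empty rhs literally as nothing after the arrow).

aab->aa; bbc->aa; ca->b; cba->

  | cbacbcaa => cbcaa => cbba
  | bba
  | aacbbcacbac => aacaaacbac => aabaacbac => aaaacbac => aaaac
  | abaaaab => abaaaa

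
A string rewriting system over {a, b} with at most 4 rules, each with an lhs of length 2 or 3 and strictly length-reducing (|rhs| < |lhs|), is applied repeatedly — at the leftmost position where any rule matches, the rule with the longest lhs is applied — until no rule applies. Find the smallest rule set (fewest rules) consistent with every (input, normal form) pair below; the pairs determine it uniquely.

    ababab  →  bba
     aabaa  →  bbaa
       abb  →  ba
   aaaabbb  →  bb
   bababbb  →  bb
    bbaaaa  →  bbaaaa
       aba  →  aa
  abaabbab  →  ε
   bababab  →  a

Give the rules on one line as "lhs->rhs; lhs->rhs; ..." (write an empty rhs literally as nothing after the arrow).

  | ababab => aabab => bbab => bba
  | aabaa => bbaa
  | abb => ba
  | aaaabbb => aabbbb => bbbbb => bb

aab->bb; ab->a; abb->ba; bbb->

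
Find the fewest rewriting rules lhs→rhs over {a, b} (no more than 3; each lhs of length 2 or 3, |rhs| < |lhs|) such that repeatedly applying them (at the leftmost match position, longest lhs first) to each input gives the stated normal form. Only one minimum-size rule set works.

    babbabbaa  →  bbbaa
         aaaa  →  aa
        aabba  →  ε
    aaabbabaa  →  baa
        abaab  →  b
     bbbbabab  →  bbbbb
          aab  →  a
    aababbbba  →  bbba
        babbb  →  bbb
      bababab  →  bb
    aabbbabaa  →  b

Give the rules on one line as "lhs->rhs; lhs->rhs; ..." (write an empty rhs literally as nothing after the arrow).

  | babbabbaa => bbabbaa => bbbaa
  | aaaa => aaa => aa
  | aabba => aba => ab => ε
  | aaabbabaa => aabbabaa => ababaa => abbaa => baa

aaa->aa; ab->; aba->ab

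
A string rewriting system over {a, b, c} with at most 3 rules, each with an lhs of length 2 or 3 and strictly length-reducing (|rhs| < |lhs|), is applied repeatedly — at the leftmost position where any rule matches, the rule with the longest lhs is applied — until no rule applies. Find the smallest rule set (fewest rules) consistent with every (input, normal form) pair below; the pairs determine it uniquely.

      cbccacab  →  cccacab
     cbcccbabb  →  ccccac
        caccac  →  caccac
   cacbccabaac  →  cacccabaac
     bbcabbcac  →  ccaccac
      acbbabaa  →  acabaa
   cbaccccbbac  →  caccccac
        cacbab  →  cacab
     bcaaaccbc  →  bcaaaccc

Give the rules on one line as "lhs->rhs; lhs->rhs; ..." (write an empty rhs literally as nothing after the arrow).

bb->c; cb->c

  | cbccacab => cccacab
  | cbcccbabb => ccccbabb => ccccabb => ccccac
  | caccac
  | cacbccabaac => cacccabaac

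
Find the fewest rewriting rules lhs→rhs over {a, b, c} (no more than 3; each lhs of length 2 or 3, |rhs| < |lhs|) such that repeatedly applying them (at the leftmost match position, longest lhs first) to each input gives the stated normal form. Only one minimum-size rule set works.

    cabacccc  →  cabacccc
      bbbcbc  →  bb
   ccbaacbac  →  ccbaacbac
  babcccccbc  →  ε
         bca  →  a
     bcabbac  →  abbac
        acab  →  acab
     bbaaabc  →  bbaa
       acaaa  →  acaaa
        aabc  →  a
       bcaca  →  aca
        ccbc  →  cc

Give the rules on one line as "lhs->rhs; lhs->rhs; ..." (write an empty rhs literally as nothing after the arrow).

abc->; bc->; bcc->bc

  | cabacccc
  | bbbcbc => bbbc => bb
  | ccbaacbac
  | babcccccbc => bccccbc => bcccbc => bccbc => bcbc => bc => ε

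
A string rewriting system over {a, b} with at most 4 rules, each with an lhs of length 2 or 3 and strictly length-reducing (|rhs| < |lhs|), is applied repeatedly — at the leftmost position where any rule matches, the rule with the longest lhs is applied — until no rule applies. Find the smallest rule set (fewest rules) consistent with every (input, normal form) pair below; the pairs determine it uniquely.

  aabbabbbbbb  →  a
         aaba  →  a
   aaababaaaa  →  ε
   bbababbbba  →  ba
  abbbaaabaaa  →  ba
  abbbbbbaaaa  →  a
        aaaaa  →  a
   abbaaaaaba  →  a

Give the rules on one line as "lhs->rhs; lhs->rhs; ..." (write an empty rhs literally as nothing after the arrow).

  | aabbabbbbbb => bbbabbbbbb => babbbbbb => abbbbbb => abbbb => abb => a
  | aaba => bba => a
  | aaababaaaa => bababaaaa => ababaaaa => aabaaaa => bbaaaa => aaaa => baa => bb => ε
  | bbababbbba => ababbbba => aabbbba => bbbbba => bbba => ba

aa->b; bab->ab; bb->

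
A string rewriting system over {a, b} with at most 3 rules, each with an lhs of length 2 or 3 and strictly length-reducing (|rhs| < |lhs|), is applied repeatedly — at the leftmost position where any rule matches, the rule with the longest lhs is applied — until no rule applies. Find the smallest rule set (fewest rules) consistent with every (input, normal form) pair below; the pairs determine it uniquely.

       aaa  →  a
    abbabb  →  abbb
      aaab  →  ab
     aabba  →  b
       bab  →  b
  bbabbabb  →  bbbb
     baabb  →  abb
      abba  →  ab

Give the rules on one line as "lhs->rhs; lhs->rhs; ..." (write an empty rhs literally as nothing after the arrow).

  | aaa => a
  | abbabb => abbb
  | aaab => ab
  | aabba => bba => b

aa->; ba->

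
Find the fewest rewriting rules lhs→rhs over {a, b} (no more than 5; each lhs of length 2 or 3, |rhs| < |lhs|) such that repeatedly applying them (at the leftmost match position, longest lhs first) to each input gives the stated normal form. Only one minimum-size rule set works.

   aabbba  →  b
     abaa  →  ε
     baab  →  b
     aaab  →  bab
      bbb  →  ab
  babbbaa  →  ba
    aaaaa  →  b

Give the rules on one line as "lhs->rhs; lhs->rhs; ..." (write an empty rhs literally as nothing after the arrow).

aa->b; aab->; abb->; bb->a

  | aabbba => bba => aa => b
  | abaa => abb => ε
  | baab => b
  | aaab => bab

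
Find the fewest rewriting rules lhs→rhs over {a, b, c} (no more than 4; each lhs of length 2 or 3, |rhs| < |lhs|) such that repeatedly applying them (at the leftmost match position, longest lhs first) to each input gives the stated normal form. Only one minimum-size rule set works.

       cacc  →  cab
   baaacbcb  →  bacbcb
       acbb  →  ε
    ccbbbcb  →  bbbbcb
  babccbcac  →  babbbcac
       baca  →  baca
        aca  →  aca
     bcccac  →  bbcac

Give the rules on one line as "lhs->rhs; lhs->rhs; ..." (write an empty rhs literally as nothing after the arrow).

  | cacc => cab
  | baaacbcb => bacbcb
  | acbb => aa => ε
  | ccbbbcb => bbbbcb

aa->; cbb->a; cc->b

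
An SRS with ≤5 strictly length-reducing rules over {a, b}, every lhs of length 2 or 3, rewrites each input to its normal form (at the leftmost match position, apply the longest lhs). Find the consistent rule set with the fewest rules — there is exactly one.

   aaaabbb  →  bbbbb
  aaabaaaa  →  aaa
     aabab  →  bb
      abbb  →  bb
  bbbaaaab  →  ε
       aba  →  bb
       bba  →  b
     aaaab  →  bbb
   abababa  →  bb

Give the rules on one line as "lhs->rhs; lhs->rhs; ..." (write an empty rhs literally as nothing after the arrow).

  | aaaabbb => aabbbb => bbbbb
  | aaabaaaa => abbaaaa => baaaa => aaa
  | aabab => bbab => bb
  | abbb => bb

aab->bb; ab->; aba->bb; ba->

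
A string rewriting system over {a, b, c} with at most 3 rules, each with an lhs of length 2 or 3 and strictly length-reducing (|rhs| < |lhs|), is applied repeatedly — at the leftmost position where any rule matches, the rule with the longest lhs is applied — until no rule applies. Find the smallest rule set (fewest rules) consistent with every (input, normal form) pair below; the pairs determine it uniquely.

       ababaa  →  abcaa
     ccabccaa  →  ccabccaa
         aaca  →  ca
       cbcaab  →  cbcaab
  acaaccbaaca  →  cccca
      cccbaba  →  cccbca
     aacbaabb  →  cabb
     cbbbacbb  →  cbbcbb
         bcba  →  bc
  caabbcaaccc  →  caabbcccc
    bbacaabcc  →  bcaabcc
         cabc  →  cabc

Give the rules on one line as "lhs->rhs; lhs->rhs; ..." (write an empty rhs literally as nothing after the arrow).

ac->c; ba->; bab->bc

  | ababaa => abcaa
  | ccabccaa
  | aaca => aca => ca
  | cbcaab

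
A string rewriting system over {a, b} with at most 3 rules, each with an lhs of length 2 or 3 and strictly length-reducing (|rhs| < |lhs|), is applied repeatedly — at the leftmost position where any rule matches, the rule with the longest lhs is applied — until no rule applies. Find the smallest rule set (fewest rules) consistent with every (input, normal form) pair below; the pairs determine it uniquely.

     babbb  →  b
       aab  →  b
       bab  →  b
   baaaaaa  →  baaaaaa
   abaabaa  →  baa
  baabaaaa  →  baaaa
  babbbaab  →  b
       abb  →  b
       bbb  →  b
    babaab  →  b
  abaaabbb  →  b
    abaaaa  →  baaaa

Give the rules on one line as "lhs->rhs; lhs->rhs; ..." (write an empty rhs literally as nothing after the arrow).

ab->b; bb->b

  | babbb => bbbb => bbb => bb => b
  | aab => ab => b
  | bab => bb => b
  | baaaaaa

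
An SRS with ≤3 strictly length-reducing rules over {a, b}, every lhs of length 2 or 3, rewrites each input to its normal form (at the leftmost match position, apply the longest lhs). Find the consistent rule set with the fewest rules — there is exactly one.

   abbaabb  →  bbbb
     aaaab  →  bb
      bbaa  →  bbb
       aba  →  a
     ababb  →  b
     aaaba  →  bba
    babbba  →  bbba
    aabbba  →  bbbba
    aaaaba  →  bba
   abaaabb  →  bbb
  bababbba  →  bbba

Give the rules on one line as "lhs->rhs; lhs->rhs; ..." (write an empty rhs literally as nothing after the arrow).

  | abbaabb => baabb => bbbb
  | aaaab => aaab => aab => bb
  | bbaa => bbb
  | aba => a

aa->b; aaa->aa; ab->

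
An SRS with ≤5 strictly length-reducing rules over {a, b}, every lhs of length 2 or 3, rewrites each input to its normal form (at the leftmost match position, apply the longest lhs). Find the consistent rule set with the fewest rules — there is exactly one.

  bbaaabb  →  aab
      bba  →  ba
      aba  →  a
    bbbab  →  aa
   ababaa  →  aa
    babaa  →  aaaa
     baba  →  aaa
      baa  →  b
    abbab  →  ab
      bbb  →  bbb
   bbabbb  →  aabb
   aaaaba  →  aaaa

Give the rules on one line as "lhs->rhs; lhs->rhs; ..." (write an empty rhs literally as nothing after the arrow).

aba->a; baa->b; bab->aa; bba->ba

  | bbaaabb => baaabb => babb => aab
  | bba => ba
  | aba => a
  | bbbab => bbab => bab => aa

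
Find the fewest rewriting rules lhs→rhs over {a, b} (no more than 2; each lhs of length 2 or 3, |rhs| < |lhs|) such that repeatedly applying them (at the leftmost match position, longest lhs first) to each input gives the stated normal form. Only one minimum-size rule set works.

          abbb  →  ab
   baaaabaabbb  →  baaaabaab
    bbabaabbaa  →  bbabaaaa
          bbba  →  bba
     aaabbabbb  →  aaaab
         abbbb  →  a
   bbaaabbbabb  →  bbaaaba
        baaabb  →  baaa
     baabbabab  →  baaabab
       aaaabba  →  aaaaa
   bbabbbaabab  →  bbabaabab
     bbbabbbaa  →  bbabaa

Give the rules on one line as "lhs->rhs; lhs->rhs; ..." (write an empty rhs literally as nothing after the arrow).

abb->a; bbb->bb

  | abbb => ab
  | baaaabaabbb => baaaabaab
  | bbabaabbaa => bbabaaaa
  | bbba => bba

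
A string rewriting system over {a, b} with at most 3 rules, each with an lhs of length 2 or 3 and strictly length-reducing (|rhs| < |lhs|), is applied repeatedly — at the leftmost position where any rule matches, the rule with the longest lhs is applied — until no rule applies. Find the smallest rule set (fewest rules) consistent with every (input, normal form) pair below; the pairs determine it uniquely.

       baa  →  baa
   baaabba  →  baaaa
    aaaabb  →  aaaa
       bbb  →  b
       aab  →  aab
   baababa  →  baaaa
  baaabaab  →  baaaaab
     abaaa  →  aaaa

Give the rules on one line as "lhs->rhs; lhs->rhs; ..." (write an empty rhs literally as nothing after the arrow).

aba->aa; bb->

  | baa
  | baaabba => baaaa
  | aaaabb => aaaa
  | bbb => b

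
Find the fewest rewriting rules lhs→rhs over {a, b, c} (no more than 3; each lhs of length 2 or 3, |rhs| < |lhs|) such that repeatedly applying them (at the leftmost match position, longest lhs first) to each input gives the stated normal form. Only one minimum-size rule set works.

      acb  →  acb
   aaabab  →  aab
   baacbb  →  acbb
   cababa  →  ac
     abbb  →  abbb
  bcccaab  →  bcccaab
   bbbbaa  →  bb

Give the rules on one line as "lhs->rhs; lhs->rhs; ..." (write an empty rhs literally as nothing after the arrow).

aba->; ba->; cba->ac

  | acb
  | aaabab => aab
  | baacbb => acbb
  | cababa => cba => ac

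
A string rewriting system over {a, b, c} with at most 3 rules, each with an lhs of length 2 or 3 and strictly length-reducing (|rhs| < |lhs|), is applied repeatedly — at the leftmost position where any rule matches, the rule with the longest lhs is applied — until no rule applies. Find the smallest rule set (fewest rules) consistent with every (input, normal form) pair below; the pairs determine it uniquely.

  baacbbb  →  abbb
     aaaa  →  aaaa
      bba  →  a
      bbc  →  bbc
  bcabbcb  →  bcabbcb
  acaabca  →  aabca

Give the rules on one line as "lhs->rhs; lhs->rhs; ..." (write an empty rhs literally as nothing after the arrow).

ac->; ba->a

  | baacbbb => aacbbb => abbb
  | aaaa
  | bba => ba => a
  | bbc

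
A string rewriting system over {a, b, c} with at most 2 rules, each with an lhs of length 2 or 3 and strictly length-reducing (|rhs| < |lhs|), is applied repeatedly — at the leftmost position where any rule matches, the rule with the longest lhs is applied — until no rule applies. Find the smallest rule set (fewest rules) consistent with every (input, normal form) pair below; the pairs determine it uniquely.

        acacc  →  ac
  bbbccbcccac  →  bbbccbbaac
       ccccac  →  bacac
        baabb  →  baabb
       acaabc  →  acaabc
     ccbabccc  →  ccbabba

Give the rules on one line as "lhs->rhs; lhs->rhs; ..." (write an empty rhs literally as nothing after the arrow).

acc->; ccc->ba

  | acacc => ac
  | bbbccbcccac => bbbccbbaac
  | ccccac => bacac
  | baabb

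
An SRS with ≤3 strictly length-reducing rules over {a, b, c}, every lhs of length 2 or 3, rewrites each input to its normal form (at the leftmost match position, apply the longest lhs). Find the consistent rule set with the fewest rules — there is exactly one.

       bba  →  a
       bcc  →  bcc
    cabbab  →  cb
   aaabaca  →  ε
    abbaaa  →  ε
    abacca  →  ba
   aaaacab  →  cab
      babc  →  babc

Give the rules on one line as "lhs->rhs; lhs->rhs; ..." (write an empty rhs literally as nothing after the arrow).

aa->; ac->b; bb->

  | bba => a
  | bcc
  | cabbab => caab => cb
  | aaabaca => abaca => abba => aa => ε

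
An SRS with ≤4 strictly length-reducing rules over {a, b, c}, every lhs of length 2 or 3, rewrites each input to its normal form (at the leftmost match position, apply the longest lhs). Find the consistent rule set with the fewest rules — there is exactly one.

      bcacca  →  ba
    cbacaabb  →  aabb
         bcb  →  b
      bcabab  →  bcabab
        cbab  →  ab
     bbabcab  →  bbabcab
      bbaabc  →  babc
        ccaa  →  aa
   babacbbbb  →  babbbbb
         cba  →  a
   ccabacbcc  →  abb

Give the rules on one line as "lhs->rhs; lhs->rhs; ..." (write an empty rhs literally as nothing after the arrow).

ac->; baa->a; cb->; cc->

  | bcacca => bcca => ba
  | cbacaabb => acaabb => aabb
  | bcb => b
  | bcabab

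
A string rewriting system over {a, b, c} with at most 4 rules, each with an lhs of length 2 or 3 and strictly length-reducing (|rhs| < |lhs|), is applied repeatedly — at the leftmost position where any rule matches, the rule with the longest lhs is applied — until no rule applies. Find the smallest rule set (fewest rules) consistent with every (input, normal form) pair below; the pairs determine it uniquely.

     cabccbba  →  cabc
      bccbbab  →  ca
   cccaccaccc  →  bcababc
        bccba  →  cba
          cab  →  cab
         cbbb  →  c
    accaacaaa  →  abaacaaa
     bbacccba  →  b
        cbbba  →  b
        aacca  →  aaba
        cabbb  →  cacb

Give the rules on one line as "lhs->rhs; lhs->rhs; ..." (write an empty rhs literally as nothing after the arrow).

bb->c; bba->cc; bcb->ca; cc->b

  | cabccbba => cabbbba => cacbba => caccc => cabc
  | bccbbab => bbbbab => cbbab => cccb => bcb => ca
  | cccaccaccc => bcaccaccc => bcabaccc => bcababc
  | bccba => bbba => cba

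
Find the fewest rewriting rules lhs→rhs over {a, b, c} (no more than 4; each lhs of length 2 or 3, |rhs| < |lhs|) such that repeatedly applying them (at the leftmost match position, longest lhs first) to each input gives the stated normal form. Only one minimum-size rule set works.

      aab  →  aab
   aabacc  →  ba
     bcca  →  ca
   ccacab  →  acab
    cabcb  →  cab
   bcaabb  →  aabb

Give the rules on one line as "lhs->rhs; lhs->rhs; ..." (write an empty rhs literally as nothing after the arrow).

  | aab
  | aabacc => abacc => bacc => ba
  | bcca => ca
  | ccacab => acab

aba->ba; bc->; cc->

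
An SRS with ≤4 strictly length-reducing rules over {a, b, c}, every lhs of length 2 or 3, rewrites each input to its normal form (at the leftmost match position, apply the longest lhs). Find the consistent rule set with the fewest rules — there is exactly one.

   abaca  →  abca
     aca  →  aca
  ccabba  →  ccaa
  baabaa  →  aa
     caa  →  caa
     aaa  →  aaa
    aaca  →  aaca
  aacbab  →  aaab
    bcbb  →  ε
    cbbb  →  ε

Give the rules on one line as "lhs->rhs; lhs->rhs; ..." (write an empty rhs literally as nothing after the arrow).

ba->b; bb->; cb->

  | abaca => abca
  | aca
  | ccabba => ccaa
  | baabaa => babaa => bbaa => aa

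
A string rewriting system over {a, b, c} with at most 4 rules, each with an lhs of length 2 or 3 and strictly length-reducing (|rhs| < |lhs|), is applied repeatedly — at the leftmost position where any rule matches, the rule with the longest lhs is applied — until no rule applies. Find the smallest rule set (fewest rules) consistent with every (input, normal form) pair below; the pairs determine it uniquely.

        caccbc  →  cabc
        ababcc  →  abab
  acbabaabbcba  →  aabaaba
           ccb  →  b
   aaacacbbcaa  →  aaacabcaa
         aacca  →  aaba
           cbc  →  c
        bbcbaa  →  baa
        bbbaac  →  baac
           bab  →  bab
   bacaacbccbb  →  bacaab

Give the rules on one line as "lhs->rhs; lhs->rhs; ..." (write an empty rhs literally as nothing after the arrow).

bb->b; cb->; cc->b

  | caccbc => cabbc => cabc
  | ababcc => ababb => abab
  | acbabaabbcba => aabaabbcba => aabaabcba => aabaaba
  | ccb => bb => b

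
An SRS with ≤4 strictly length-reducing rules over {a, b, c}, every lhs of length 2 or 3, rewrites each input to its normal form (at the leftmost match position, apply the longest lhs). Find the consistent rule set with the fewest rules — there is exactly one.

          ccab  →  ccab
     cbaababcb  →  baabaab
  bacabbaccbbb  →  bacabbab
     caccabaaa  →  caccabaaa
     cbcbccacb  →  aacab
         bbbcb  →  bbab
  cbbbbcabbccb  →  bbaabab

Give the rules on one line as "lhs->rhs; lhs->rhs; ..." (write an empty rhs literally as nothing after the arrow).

  | ccab
  | cbaababcb => baababcb => baabaab
  | bacabbaccbbb => bacabbacbb => bacabbab
  | caccabaaa

bc->a; cb->b; cbb->b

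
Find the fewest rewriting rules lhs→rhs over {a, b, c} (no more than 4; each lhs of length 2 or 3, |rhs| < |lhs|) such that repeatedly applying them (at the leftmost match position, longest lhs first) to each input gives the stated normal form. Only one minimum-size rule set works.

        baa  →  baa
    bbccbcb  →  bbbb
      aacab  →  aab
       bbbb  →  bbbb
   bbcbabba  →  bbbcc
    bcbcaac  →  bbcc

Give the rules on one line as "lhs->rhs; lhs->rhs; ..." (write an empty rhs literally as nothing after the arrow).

abb->cc; ca->c; cb->b

  | baa
  | bbccbcb => bbcbcb => bbbcb => bbbb
  | aacab => aacb => aab
  | bbbb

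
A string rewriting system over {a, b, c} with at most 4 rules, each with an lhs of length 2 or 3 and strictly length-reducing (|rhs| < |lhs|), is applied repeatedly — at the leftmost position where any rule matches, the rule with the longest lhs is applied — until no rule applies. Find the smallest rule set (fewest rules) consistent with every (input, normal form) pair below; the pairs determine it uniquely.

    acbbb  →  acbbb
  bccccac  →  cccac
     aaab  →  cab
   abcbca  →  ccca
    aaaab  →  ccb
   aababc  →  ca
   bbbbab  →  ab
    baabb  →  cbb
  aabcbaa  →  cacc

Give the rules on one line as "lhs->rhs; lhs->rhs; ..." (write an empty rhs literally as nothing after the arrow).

  | acbbb
  | bccccac => cccac
  | aaab => cab
  | abcbca => aacca => ccca

aa->c; ba->a; bc->; bcb->ac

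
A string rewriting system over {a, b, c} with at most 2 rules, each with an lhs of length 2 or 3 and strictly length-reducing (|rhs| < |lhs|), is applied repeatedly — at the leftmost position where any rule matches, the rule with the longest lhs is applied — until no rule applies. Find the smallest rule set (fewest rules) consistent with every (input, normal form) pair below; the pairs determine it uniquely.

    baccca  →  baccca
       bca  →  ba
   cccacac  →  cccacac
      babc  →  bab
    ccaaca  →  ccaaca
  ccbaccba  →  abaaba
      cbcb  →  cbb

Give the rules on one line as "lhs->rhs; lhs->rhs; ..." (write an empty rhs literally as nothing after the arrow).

  | baccca
  | bca => ba
  | cccacac
  | babc => bab

bc->b; ccb->ab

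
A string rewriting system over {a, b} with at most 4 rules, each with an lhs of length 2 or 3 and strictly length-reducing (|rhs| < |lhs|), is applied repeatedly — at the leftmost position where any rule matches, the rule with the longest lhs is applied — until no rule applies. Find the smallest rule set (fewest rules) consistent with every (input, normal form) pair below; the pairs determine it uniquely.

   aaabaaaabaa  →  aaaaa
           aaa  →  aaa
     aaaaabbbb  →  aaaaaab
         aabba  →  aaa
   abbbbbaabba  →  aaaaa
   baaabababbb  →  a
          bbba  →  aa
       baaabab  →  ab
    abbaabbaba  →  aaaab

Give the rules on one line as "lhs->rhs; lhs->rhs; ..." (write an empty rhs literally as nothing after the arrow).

  | aaabaaaabaa => aaabaaabaa => aaabaabaa => aaababaa => aaaaa
  | aaa
  | aaaaabbbb => aaaaaab
  | aabba => aaa

ba->b; bab->; bb->; bbb->a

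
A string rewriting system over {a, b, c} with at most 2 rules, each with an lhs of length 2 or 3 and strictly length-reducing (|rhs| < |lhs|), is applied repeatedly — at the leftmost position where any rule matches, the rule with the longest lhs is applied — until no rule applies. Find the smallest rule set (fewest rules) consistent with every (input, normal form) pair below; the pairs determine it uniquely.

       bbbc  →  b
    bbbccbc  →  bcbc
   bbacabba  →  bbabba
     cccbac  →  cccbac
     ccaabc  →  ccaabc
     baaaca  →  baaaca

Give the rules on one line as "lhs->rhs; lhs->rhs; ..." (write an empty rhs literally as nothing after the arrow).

  | bbbc => b
  | bbbccbc => bcbc
  | bbacabba => bbabba
  | cccbac

bbc->; cab->b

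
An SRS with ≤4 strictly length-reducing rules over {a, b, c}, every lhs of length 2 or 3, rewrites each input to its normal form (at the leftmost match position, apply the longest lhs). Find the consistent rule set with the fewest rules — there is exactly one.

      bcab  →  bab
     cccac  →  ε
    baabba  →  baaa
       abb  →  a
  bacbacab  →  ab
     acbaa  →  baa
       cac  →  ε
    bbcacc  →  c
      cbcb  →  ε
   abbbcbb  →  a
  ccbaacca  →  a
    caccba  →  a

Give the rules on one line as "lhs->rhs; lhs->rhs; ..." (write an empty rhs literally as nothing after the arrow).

  | bcab => bab
  | cccac => ccac => cac => ac => ε
  | baabba => baaa
  | abb => a

ac->; bb->; ca->a; cb->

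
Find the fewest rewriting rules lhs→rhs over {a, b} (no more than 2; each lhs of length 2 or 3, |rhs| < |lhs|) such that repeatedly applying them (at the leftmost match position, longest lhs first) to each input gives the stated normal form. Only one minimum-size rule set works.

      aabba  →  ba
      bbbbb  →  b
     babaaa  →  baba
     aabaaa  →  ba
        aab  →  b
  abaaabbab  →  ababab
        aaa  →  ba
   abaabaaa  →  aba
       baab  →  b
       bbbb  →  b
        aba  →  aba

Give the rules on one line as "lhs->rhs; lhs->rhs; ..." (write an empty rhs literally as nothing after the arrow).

aa->b; bb->b

  | aabba => bbba => bba => ba
  | bbbbb => bbbb => bbb => bb => b
  | babaaa => babba => baba
  | aabaaa => bbaaa => baaa => bba => ba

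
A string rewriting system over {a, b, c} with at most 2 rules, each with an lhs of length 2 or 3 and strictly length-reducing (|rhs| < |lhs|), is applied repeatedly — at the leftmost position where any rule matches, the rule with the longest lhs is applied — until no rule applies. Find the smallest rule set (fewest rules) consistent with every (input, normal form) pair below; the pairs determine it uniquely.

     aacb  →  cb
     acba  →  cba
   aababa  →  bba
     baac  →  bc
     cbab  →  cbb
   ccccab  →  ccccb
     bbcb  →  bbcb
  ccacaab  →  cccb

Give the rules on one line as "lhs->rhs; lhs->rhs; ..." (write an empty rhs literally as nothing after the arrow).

ab->b; ac->c

  | aacb => acb => cb
  | acba => cba
  | aababa => ababa => baba => bba
  | baac => bac => bc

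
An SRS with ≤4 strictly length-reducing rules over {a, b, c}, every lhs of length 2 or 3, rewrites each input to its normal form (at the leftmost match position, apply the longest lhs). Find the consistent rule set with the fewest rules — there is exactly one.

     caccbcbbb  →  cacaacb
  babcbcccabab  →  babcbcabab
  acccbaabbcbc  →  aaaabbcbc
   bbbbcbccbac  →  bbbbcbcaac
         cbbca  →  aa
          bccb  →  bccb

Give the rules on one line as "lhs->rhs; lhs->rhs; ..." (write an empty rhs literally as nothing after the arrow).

cba->aa; cbb->ac; cca->a

  | caccbcbbb => caccbacb => cacaacb
  | babcbcccabab => babcbcabab
  | acccbaabbcbc => accaaabbcbc => aaaabbcbc
  | bbbbcbccbac => bbbbcbcaac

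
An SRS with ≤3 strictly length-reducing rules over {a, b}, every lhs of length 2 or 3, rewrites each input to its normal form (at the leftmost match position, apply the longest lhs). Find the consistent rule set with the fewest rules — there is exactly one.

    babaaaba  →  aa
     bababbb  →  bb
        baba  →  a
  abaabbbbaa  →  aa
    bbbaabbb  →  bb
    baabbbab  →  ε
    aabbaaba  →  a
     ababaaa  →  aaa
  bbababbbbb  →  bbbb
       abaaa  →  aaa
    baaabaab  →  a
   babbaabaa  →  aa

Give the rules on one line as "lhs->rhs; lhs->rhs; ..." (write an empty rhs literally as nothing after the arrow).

  | babaaaba => abaaaba => aaaba => aa
  | bababbb => ababbb => abbb => bb
  | baba => aba => a
  | abaabbbbaa => aabbbbaa => bbbaa => bbaa => baa => aa

aab->; ab->; ba->a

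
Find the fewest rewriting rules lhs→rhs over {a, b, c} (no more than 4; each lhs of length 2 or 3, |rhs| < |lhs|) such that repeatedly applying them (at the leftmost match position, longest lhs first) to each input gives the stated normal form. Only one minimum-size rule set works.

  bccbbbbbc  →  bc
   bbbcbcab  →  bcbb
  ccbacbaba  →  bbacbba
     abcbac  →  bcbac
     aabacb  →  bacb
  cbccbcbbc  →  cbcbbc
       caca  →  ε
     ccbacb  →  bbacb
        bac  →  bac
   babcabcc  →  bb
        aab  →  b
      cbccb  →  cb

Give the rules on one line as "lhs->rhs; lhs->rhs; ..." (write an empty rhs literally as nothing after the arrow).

  | bccbbbbbc => bbbbbbbc => bbbbbc => bbbc => bc
  | bbbcbcab => bcbcab => bcbb
  | ccbacbaba => bbacbaba => bbacbba
  | abcbac => bcbac

ab->b; bbb->b; ca->; cc->b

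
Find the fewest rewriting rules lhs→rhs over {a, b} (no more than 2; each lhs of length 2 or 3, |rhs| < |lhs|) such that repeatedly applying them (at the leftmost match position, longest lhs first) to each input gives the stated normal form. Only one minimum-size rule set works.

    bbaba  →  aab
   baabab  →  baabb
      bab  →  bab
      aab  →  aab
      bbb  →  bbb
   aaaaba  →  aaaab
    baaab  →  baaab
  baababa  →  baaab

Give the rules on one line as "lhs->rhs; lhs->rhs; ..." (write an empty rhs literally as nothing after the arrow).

  | bbaba => abba => aab
  | baabab => baabb
  | bab
  | aab

aba->ab; bba->ab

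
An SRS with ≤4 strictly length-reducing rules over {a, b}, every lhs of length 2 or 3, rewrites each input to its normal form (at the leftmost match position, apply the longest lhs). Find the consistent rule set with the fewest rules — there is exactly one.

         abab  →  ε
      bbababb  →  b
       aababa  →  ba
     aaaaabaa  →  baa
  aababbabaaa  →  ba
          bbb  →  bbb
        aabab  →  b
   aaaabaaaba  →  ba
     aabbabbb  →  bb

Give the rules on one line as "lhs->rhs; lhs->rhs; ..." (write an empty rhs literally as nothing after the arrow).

aaa->a; aab->; ab->b; bab->

  | abab => bab => ε
  | bbababb => babb => b
  | aababa => aba => ba
  | aaaaabaa => aaabaa => abaa => baa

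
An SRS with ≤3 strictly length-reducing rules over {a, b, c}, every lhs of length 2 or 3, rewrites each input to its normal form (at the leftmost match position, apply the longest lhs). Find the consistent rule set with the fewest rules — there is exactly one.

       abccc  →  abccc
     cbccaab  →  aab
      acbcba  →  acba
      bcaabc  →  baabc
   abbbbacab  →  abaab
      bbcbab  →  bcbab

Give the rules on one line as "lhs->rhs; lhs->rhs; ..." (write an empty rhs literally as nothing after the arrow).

bb->b; ca->a; cbc->c

  | abccc
  | cbccaab => ccaab => caab => aab
  | acbcba => acba
  | bcaabc => baabc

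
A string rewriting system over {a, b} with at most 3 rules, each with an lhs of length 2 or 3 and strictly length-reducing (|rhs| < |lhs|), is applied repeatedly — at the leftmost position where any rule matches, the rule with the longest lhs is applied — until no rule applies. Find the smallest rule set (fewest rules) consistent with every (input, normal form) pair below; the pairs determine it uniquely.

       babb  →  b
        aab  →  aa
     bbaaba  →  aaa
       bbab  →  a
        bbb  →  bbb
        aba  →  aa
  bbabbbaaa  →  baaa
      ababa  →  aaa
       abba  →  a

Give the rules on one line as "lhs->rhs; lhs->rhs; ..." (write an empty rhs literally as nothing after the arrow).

  | babb => b
  | aab => aa
  | bbaaba => aaba => aaa
  | bbab => ab => a

ab->a; abb->; bba->a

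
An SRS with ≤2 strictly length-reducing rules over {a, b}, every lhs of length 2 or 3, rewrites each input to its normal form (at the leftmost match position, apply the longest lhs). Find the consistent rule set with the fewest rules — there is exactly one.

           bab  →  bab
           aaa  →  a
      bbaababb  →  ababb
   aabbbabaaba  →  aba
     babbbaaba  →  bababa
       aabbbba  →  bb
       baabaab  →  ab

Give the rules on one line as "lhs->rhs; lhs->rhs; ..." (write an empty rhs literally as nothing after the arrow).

  | bab
  | aaa => a
  | bbaababb => ababb
  | aabbbabaaba => bbbabaaba => bbaaba => aba

aa->; bba->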